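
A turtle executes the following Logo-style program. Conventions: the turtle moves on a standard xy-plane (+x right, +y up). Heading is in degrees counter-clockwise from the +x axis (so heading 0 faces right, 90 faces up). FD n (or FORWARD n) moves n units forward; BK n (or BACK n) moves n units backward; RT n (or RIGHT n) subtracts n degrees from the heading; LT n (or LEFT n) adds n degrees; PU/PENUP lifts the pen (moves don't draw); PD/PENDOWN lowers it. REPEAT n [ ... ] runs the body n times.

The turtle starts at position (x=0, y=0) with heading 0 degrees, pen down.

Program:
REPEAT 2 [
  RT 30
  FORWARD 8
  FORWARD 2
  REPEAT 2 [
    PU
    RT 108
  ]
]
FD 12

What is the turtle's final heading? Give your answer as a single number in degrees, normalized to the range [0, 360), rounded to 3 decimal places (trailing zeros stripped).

Executing turtle program step by step:
Start: pos=(0,0), heading=0, pen down
REPEAT 2 [
  -- iteration 1/2 --
  RT 30: heading 0 -> 330
  FD 8: (0,0) -> (6.928,-4) [heading=330, draw]
  FD 2: (6.928,-4) -> (8.66,-5) [heading=330, draw]
  REPEAT 2 [
    -- iteration 1/2 --
    PU: pen up
    RT 108: heading 330 -> 222
    -- iteration 2/2 --
    PU: pen up
    RT 108: heading 222 -> 114
  ]
  -- iteration 2/2 --
  RT 30: heading 114 -> 84
  FD 8: (8.66,-5) -> (9.496,2.956) [heading=84, move]
  FD 2: (9.496,2.956) -> (9.706,4.945) [heading=84, move]
  REPEAT 2 [
    -- iteration 1/2 --
    PU: pen up
    RT 108: heading 84 -> 336
    -- iteration 2/2 --
    PU: pen up
    RT 108: heading 336 -> 228
  ]
]
FD 12: (9.706,4.945) -> (1.676,-3.973) [heading=228, move]
Final: pos=(1.676,-3.973), heading=228, 2 segment(s) drawn

Answer: 228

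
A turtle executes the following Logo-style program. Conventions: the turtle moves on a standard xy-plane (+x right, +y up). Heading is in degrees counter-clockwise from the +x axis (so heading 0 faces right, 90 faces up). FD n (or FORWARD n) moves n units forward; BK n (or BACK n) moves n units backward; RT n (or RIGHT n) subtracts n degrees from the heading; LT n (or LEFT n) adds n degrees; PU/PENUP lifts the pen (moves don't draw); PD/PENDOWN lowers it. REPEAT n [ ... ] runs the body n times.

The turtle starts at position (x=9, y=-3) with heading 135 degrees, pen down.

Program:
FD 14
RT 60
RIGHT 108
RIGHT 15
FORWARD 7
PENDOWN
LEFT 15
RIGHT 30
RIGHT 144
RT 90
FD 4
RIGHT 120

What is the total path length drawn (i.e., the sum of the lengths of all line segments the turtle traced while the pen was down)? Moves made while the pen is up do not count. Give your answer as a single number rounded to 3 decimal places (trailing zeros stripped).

Answer: 25

Derivation:
Executing turtle program step by step:
Start: pos=(9,-3), heading=135, pen down
FD 14: (9,-3) -> (-0.899,6.899) [heading=135, draw]
RT 60: heading 135 -> 75
RT 108: heading 75 -> 327
RT 15: heading 327 -> 312
FD 7: (-0.899,6.899) -> (3.784,1.697) [heading=312, draw]
PD: pen down
LT 15: heading 312 -> 327
RT 30: heading 327 -> 297
RT 144: heading 297 -> 153
RT 90: heading 153 -> 63
FD 4: (3.784,1.697) -> (5.6,5.262) [heading=63, draw]
RT 120: heading 63 -> 303
Final: pos=(5.6,5.262), heading=303, 3 segment(s) drawn

Segment lengths:
  seg 1: (9,-3) -> (-0.899,6.899), length = 14
  seg 2: (-0.899,6.899) -> (3.784,1.697), length = 7
  seg 3: (3.784,1.697) -> (5.6,5.262), length = 4
Total = 25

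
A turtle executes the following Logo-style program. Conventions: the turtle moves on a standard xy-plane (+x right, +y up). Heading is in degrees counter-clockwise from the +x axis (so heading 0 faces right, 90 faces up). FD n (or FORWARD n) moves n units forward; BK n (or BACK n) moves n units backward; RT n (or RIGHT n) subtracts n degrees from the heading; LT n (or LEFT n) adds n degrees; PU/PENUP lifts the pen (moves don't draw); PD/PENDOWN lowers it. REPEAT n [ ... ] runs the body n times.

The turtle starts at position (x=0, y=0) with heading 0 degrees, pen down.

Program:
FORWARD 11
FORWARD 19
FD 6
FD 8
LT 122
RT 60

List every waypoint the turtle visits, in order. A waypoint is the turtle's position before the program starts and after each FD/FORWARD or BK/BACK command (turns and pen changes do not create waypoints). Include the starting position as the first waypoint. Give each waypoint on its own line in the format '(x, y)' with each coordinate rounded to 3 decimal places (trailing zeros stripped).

Executing turtle program step by step:
Start: pos=(0,0), heading=0, pen down
FD 11: (0,0) -> (11,0) [heading=0, draw]
FD 19: (11,0) -> (30,0) [heading=0, draw]
FD 6: (30,0) -> (36,0) [heading=0, draw]
FD 8: (36,0) -> (44,0) [heading=0, draw]
LT 122: heading 0 -> 122
RT 60: heading 122 -> 62
Final: pos=(44,0), heading=62, 4 segment(s) drawn
Waypoints (5 total):
(0, 0)
(11, 0)
(30, 0)
(36, 0)
(44, 0)

Answer: (0, 0)
(11, 0)
(30, 0)
(36, 0)
(44, 0)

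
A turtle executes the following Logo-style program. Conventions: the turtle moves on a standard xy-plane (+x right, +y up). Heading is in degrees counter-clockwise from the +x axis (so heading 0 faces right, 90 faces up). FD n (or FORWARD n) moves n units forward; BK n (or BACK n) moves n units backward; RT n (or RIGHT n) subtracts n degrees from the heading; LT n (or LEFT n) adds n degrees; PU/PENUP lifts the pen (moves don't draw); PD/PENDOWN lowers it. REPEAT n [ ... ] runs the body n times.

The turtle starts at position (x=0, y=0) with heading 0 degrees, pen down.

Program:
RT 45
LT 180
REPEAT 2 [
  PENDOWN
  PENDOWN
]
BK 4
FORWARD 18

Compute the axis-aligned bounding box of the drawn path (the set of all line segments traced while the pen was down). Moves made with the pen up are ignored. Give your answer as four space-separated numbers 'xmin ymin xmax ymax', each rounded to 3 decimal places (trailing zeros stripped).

Answer: -9.899 -2.828 2.828 9.899

Derivation:
Executing turtle program step by step:
Start: pos=(0,0), heading=0, pen down
RT 45: heading 0 -> 315
LT 180: heading 315 -> 135
REPEAT 2 [
  -- iteration 1/2 --
  PD: pen down
  PD: pen down
  -- iteration 2/2 --
  PD: pen down
  PD: pen down
]
BK 4: (0,0) -> (2.828,-2.828) [heading=135, draw]
FD 18: (2.828,-2.828) -> (-9.899,9.899) [heading=135, draw]
Final: pos=(-9.899,9.899), heading=135, 2 segment(s) drawn

Segment endpoints: x in {-9.899, 0, 2.828}, y in {-2.828, 0, 9.899}
xmin=-9.899, ymin=-2.828, xmax=2.828, ymax=9.899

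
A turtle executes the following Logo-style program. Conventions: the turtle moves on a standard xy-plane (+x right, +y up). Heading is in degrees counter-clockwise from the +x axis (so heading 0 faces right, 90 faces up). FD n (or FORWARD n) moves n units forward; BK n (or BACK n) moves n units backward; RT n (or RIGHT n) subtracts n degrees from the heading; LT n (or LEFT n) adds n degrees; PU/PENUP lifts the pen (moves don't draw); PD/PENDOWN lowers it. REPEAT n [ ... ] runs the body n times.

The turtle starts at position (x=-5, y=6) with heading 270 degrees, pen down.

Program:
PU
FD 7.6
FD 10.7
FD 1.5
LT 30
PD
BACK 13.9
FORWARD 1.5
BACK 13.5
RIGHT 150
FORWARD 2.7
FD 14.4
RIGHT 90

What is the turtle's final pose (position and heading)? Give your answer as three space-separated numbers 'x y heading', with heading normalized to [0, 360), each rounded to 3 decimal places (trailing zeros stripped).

Answer: -32.759 17.18 60

Derivation:
Executing turtle program step by step:
Start: pos=(-5,6), heading=270, pen down
PU: pen up
FD 7.6: (-5,6) -> (-5,-1.6) [heading=270, move]
FD 10.7: (-5,-1.6) -> (-5,-12.3) [heading=270, move]
FD 1.5: (-5,-12.3) -> (-5,-13.8) [heading=270, move]
LT 30: heading 270 -> 300
PD: pen down
BK 13.9: (-5,-13.8) -> (-11.95,-1.762) [heading=300, draw]
FD 1.5: (-11.95,-1.762) -> (-11.2,-3.061) [heading=300, draw]
BK 13.5: (-11.2,-3.061) -> (-17.95,8.63) [heading=300, draw]
RT 150: heading 300 -> 150
FD 2.7: (-17.95,8.63) -> (-20.288,9.98) [heading=150, draw]
FD 14.4: (-20.288,9.98) -> (-32.759,17.18) [heading=150, draw]
RT 90: heading 150 -> 60
Final: pos=(-32.759,17.18), heading=60, 5 segment(s) drawn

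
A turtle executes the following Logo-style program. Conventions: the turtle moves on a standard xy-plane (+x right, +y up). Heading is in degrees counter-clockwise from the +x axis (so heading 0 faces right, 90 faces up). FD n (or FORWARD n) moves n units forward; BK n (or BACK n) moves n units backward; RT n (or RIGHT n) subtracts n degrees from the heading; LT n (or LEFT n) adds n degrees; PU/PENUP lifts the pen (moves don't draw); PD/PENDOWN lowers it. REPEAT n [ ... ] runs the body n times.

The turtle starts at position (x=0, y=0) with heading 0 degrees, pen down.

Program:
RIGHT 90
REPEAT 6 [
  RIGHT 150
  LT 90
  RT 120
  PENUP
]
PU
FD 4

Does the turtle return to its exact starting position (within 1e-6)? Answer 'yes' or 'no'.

Executing turtle program step by step:
Start: pos=(0,0), heading=0, pen down
RT 90: heading 0 -> 270
REPEAT 6 [
  -- iteration 1/6 --
  RT 150: heading 270 -> 120
  LT 90: heading 120 -> 210
  RT 120: heading 210 -> 90
  PU: pen up
  -- iteration 2/6 --
  RT 150: heading 90 -> 300
  LT 90: heading 300 -> 30
  RT 120: heading 30 -> 270
  PU: pen up
  -- iteration 3/6 --
  RT 150: heading 270 -> 120
  LT 90: heading 120 -> 210
  RT 120: heading 210 -> 90
  PU: pen up
  -- iteration 4/6 --
  RT 150: heading 90 -> 300
  LT 90: heading 300 -> 30
  RT 120: heading 30 -> 270
  PU: pen up
  -- iteration 5/6 --
  RT 150: heading 270 -> 120
  LT 90: heading 120 -> 210
  RT 120: heading 210 -> 90
  PU: pen up
  -- iteration 6/6 --
  RT 150: heading 90 -> 300
  LT 90: heading 300 -> 30
  RT 120: heading 30 -> 270
  PU: pen up
]
PU: pen up
FD 4: (0,0) -> (0,-4) [heading=270, move]
Final: pos=(0,-4), heading=270, 0 segment(s) drawn

Start position: (0, 0)
Final position: (0, -4)
Distance = 4; >= 1e-6 -> NOT closed

Answer: no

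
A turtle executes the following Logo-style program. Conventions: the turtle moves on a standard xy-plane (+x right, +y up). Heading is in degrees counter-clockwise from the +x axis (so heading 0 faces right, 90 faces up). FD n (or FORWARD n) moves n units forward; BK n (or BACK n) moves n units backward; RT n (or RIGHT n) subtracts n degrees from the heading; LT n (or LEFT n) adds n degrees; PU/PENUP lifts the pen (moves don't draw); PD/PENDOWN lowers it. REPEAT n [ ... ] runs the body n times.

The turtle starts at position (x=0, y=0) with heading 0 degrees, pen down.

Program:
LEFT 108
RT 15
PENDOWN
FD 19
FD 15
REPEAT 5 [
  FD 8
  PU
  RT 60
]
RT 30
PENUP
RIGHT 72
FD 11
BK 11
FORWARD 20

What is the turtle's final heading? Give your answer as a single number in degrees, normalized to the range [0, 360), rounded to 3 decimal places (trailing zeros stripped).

Executing turtle program step by step:
Start: pos=(0,0), heading=0, pen down
LT 108: heading 0 -> 108
RT 15: heading 108 -> 93
PD: pen down
FD 19: (0,0) -> (-0.994,18.974) [heading=93, draw]
FD 15: (-0.994,18.974) -> (-1.779,33.953) [heading=93, draw]
REPEAT 5 [
  -- iteration 1/5 --
  FD 8: (-1.779,33.953) -> (-2.198,41.942) [heading=93, draw]
  PU: pen up
  RT 60: heading 93 -> 33
  -- iteration 2/5 --
  FD 8: (-2.198,41.942) -> (4.511,46.3) [heading=33, move]
  PU: pen up
  RT 60: heading 33 -> 333
  -- iteration 3/5 --
  FD 8: (4.511,46.3) -> (11.639,42.668) [heading=333, move]
  PU: pen up
  RT 60: heading 333 -> 273
  -- iteration 4/5 --
  FD 8: (11.639,42.668) -> (12.058,34.679) [heading=273, move]
  PU: pen up
  RT 60: heading 273 -> 213
  -- iteration 5/5 --
  FD 8: (12.058,34.679) -> (5.349,30.321) [heading=213, move]
  PU: pen up
  RT 60: heading 213 -> 153
]
RT 30: heading 153 -> 123
PU: pen up
RT 72: heading 123 -> 51
FD 11: (5.349,30.321) -> (12.271,38.87) [heading=51, move]
BK 11: (12.271,38.87) -> (5.349,30.321) [heading=51, move]
FD 20: (5.349,30.321) -> (17.935,45.864) [heading=51, move]
Final: pos=(17.935,45.864), heading=51, 3 segment(s) drawn

Answer: 51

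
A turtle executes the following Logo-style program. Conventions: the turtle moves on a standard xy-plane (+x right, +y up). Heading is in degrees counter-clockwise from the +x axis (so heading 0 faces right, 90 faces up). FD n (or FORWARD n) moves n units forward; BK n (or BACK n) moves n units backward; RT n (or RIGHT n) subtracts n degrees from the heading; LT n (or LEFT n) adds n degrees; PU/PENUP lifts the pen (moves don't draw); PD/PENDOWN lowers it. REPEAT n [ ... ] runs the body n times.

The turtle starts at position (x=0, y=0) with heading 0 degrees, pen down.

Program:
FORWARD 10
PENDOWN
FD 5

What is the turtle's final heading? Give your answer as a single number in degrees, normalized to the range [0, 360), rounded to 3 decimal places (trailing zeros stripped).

Executing turtle program step by step:
Start: pos=(0,0), heading=0, pen down
FD 10: (0,0) -> (10,0) [heading=0, draw]
PD: pen down
FD 5: (10,0) -> (15,0) [heading=0, draw]
Final: pos=(15,0), heading=0, 2 segment(s) drawn

Answer: 0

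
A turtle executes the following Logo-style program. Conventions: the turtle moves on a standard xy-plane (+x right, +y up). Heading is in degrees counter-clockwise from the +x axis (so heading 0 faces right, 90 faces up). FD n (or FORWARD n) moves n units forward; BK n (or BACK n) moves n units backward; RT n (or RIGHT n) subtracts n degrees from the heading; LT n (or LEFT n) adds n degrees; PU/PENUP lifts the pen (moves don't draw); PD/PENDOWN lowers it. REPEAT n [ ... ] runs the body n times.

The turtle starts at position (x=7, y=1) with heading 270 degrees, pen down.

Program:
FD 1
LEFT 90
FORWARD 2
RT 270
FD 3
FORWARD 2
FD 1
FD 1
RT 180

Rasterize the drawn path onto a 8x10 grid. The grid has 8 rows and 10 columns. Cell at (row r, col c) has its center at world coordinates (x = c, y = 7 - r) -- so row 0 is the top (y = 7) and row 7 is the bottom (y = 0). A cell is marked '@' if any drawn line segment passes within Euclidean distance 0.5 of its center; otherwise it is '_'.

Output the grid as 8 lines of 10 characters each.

Segment 0: (7,1) -> (7,0)
Segment 1: (7,0) -> (9,-0)
Segment 2: (9,-0) -> (9,3)
Segment 3: (9,3) -> (9,5)
Segment 4: (9,5) -> (9,6)
Segment 5: (9,6) -> (9,7)

Answer: _________@
_________@
_________@
_________@
_________@
_________@
_______@_@
_______@@@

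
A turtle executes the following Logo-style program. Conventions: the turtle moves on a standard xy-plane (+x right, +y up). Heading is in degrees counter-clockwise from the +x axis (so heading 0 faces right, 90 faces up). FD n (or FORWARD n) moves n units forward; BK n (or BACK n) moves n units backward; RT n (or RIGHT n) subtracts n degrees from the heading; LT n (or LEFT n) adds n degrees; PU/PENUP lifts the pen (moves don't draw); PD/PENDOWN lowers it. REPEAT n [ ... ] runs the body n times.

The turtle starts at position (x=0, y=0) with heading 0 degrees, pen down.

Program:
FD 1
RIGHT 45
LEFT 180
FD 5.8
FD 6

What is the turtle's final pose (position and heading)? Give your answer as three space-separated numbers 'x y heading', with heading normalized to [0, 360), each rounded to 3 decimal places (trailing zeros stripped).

Answer: -7.344 8.344 135

Derivation:
Executing turtle program step by step:
Start: pos=(0,0), heading=0, pen down
FD 1: (0,0) -> (1,0) [heading=0, draw]
RT 45: heading 0 -> 315
LT 180: heading 315 -> 135
FD 5.8: (1,0) -> (-3.101,4.101) [heading=135, draw]
FD 6: (-3.101,4.101) -> (-7.344,8.344) [heading=135, draw]
Final: pos=(-7.344,8.344), heading=135, 3 segment(s) drawn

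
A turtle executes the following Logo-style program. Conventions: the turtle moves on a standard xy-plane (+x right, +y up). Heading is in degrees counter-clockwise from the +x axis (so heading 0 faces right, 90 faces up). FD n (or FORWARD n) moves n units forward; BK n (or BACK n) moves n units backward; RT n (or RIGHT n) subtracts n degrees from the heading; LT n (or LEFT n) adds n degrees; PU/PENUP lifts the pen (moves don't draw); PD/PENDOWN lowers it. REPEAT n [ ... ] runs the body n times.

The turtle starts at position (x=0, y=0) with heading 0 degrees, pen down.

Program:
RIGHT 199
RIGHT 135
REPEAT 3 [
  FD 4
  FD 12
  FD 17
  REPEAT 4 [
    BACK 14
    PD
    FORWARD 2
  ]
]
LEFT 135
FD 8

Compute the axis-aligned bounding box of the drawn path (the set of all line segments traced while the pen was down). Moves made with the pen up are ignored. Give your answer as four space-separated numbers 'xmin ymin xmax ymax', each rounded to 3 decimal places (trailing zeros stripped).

Answer: -48.01 -20.603 29.66 14.466

Derivation:
Executing turtle program step by step:
Start: pos=(0,0), heading=0, pen down
RT 199: heading 0 -> 161
RT 135: heading 161 -> 26
REPEAT 3 [
  -- iteration 1/3 --
  FD 4: (0,0) -> (3.595,1.753) [heading=26, draw]
  FD 12: (3.595,1.753) -> (14.381,7.014) [heading=26, draw]
  FD 17: (14.381,7.014) -> (29.66,14.466) [heading=26, draw]
  REPEAT 4 [
    -- iteration 1/4 --
    BK 14: (29.66,14.466) -> (17.077,8.329) [heading=26, draw]
    PD: pen down
    FD 2: (17.077,8.329) -> (18.875,9.206) [heading=26, draw]
    -- iteration 2/4 --
    BK 14: (18.875,9.206) -> (6.292,3.069) [heading=26, draw]
    PD: pen down
    FD 2: (6.292,3.069) -> (8.089,3.945) [heading=26, draw]
    -- iteration 3/4 --
    BK 14: (8.089,3.945) -> (-4.494,-2.192) [heading=26, draw]
    PD: pen down
    FD 2: (-4.494,-2.192) -> (-2.696,-1.315) [heading=26, draw]
    -- iteration 4/4 --
    BK 14: (-2.696,-1.315) -> (-15.279,-7.452) [heading=26, draw]
    PD: pen down
    FD 2: (-15.279,-7.452) -> (-13.482,-6.576) [heading=26, draw]
  ]
  -- iteration 2/3 --
  FD 4: (-13.482,-6.576) -> (-9.887,-4.822) [heading=26, draw]
  FD 12: (-9.887,-4.822) -> (0.899,0.438) [heading=26, draw]
  FD 17: (0.899,0.438) -> (16.178,7.891) [heading=26, draw]
  REPEAT 4 [
    -- iteration 1/4 --
    BK 14: (16.178,7.891) -> (3.595,1.753) [heading=26, draw]
    PD: pen down
    FD 2: (3.595,1.753) -> (5.393,2.63) [heading=26, draw]
    -- iteration 2/4 --
    BK 14: (5.393,2.63) -> (-7.19,-3.507) [heading=26, draw]
    PD: pen down
    FD 2: (-7.19,-3.507) -> (-5.393,-2.63) [heading=26, draw]
    -- iteration 3/4 --
    BK 14: (-5.393,-2.63) -> (-17.976,-8.767) [heading=26, draw]
    PD: pen down
    FD 2: (-17.976,-8.767) -> (-16.178,-7.891) [heading=26, draw]
    -- iteration 4/4 --
    BK 14: (-16.178,-7.891) -> (-28.761,-14.028) [heading=26, draw]
    PD: pen down
    FD 2: (-28.761,-14.028) -> (-26.964,-13.151) [heading=26, draw]
  ]
  -- iteration 3/3 --
  FD 4: (-26.964,-13.151) -> (-23.369,-11.398) [heading=26, draw]
  FD 12: (-23.369,-11.398) -> (-12.583,-6.137) [heading=26, draw]
  FD 17: (-12.583,-6.137) -> (2.696,1.315) [heading=26, draw]
  REPEAT 4 [
    -- iteration 1/4 --
    BK 14: (2.696,1.315) -> (-9.887,-4.822) [heading=26, draw]
    PD: pen down
    FD 2: (-9.887,-4.822) -> (-8.089,-3.945) [heading=26, draw]
    -- iteration 2/4 --
    BK 14: (-8.089,-3.945) -> (-20.672,-10.083) [heading=26, draw]
    PD: pen down
    FD 2: (-20.672,-10.083) -> (-18.875,-9.206) [heading=26, draw]
    -- iteration 3/4 --
    BK 14: (-18.875,-9.206) -> (-31.458,-15.343) [heading=26, draw]
    PD: pen down
    FD 2: (-31.458,-15.343) -> (-29.66,-14.466) [heading=26, draw]
    -- iteration 4/4 --
    BK 14: (-29.66,-14.466) -> (-42.243,-20.603) [heading=26, draw]
    PD: pen down
    FD 2: (-42.243,-20.603) -> (-40.446,-19.727) [heading=26, draw]
  ]
]
LT 135: heading 26 -> 161
FD 8: (-40.446,-19.727) -> (-48.01,-17.122) [heading=161, draw]
Final: pos=(-48.01,-17.122), heading=161, 34 segment(s) drawn

Segment endpoints: x in {-48.01, -42.243, -40.446, -31.458, -29.66, -28.761, -26.964, -23.369, -20.672, -18.875, -17.976, -16.178, -15.279, -13.482, -12.583, -9.887, -9.887, -8.089, -7.19, -5.393, -4.494, -2.696, 0, 0.899, 2.696, 3.595, 3.595, 5.393, 6.292, 8.089, 14.381, 16.178, 17.077, 18.875, 29.66}, y in {-20.603, -19.727, -17.122, -15.343, -14.466, -14.028, -13.151, -11.398, -10.083, -9.206, -8.767, -7.891, -7.452, -6.576, -6.137, -4.822, -4.822, -3.945, -3.507, -2.63, -2.192, -1.315, 0, 0.438, 1.315, 1.753, 1.753, 2.63, 3.069, 3.945, 7.014, 7.891, 8.329, 9.206, 14.466}
xmin=-48.01, ymin=-20.603, xmax=29.66, ymax=14.466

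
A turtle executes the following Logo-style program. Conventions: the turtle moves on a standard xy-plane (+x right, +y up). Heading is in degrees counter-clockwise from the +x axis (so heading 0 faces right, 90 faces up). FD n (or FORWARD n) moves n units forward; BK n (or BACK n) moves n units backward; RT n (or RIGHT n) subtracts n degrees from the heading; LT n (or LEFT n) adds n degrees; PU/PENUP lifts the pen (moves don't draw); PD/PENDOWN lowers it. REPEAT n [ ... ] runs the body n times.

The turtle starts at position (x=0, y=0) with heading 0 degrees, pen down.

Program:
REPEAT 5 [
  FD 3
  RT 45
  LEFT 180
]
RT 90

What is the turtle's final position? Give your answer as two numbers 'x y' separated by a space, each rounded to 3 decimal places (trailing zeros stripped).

Answer: 0 1.243

Derivation:
Executing turtle program step by step:
Start: pos=(0,0), heading=0, pen down
REPEAT 5 [
  -- iteration 1/5 --
  FD 3: (0,0) -> (3,0) [heading=0, draw]
  RT 45: heading 0 -> 315
  LT 180: heading 315 -> 135
  -- iteration 2/5 --
  FD 3: (3,0) -> (0.879,2.121) [heading=135, draw]
  RT 45: heading 135 -> 90
  LT 180: heading 90 -> 270
  -- iteration 3/5 --
  FD 3: (0.879,2.121) -> (0.879,-0.879) [heading=270, draw]
  RT 45: heading 270 -> 225
  LT 180: heading 225 -> 45
  -- iteration 4/5 --
  FD 3: (0.879,-0.879) -> (3,1.243) [heading=45, draw]
  RT 45: heading 45 -> 0
  LT 180: heading 0 -> 180
  -- iteration 5/5 --
  FD 3: (3,1.243) -> (0,1.243) [heading=180, draw]
  RT 45: heading 180 -> 135
  LT 180: heading 135 -> 315
]
RT 90: heading 315 -> 225
Final: pos=(0,1.243), heading=225, 5 segment(s) drawn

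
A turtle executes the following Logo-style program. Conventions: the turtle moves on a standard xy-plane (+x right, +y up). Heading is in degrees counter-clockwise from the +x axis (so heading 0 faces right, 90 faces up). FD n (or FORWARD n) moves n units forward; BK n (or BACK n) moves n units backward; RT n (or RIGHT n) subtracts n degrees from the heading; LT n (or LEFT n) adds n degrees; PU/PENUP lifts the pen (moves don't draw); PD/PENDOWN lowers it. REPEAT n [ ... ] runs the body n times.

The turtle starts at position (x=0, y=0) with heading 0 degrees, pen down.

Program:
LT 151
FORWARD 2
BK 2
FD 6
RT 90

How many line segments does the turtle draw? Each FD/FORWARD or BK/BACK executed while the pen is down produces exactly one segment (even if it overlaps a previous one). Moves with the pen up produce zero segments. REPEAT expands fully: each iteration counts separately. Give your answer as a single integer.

Executing turtle program step by step:
Start: pos=(0,0), heading=0, pen down
LT 151: heading 0 -> 151
FD 2: (0,0) -> (-1.749,0.97) [heading=151, draw]
BK 2: (-1.749,0.97) -> (0,0) [heading=151, draw]
FD 6: (0,0) -> (-5.248,2.909) [heading=151, draw]
RT 90: heading 151 -> 61
Final: pos=(-5.248,2.909), heading=61, 3 segment(s) drawn
Segments drawn: 3

Answer: 3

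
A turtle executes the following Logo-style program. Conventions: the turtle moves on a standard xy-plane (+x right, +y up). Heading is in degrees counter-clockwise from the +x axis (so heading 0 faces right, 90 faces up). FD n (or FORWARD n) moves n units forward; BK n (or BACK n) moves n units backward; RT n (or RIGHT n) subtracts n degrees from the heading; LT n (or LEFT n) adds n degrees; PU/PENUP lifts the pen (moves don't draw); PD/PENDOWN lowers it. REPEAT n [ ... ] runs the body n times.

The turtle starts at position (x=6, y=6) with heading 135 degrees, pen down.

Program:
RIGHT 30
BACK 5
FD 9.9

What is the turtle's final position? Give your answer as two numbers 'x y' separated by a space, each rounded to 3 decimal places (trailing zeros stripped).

Executing turtle program step by step:
Start: pos=(6,6), heading=135, pen down
RT 30: heading 135 -> 105
BK 5: (6,6) -> (7.294,1.17) [heading=105, draw]
FD 9.9: (7.294,1.17) -> (4.732,10.733) [heading=105, draw]
Final: pos=(4.732,10.733), heading=105, 2 segment(s) drawn

Answer: 4.732 10.733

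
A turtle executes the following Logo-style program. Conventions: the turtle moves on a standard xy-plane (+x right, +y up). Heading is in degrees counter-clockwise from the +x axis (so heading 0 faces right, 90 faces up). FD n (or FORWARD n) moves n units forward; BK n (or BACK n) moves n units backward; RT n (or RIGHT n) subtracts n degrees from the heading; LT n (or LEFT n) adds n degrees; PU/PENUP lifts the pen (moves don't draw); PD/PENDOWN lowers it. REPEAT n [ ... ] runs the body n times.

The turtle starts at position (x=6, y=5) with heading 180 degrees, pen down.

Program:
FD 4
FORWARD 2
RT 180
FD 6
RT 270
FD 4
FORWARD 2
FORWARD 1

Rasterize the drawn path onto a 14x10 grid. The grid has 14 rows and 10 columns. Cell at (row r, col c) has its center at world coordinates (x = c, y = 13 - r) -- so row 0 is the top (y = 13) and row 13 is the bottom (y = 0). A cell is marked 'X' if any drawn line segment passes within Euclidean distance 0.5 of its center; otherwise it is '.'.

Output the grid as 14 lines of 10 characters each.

Answer: ..........
......X...
......X...
......X...
......X...
......X...
......X...
......X...
XXXXXXX...
..........
..........
..........
..........
..........

Derivation:
Segment 0: (6,5) -> (2,5)
Segment 1: (2,5) -> (0,5)
Segment 2: (0,5) -> (6,5)
Segment 3: (6,5) -> (6,9)
Segment 4: (6,9) -> (6,11)
Segment 5: (6,11) -> (6,12)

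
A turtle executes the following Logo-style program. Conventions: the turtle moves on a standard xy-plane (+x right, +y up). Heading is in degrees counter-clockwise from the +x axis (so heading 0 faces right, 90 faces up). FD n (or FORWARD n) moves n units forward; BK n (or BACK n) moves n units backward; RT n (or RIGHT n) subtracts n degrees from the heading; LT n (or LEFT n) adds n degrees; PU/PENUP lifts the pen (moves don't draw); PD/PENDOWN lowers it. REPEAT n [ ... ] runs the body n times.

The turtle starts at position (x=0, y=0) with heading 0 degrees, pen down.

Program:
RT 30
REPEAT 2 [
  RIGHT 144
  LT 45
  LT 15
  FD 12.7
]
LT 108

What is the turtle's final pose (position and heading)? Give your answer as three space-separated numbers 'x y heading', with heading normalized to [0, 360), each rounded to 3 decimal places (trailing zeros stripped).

Executing turtle program step by step:
Start: pos=(0,0), heading=0, pen down
RT 30: heading 0 -> 330
REPEAT 2 [
  -- iteration 1/2 --
  RT 144: heading 330 -> 186
  LT 45: heading 186 -> 231
  LT 15: heading 231 -> 246
  FD 12.7: (0,0) -> (-5.166,-11.602) [heading=246, draw]
  -- iteration 2/2 --
  RT 144: heading 246 -> 102
  LT 45: heading 102 -> 147
  LT 15: heading 147 -> 162
  FD 12.7: (-5.166,-11.602) -> (-17.244,-7.678) [heading=162, draw]
]
LT 108: heading 162 -> 270
Final: pos=(-17.244,-7.678), heading=270, 2 segment(s) drawn

Answer: -17.244 -7.678 270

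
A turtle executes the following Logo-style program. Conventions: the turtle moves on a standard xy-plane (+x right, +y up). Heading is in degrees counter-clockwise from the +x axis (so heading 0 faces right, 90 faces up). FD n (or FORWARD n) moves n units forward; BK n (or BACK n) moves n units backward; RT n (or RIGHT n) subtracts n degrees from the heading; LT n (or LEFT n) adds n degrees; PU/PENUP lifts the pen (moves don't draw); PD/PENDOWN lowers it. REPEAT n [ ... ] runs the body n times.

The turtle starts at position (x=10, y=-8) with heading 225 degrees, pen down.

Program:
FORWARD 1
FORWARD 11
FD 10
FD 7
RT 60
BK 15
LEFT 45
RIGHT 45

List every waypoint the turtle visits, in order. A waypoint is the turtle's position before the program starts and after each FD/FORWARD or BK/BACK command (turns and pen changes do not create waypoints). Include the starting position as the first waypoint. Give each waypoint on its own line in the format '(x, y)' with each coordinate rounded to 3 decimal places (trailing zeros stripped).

Answer: (10, -8)
(9.293, -8.707)
(1.515, -16.485)
(-5.556, -23.556)
(-10.506, -28.506)
(3.983, -32.388)

Derivation:
Executing turtle program step by step:
Start: pos=(10,-8), heading=225, pen down
FD 1: (10,-8) -> (9.293,-8.707) [heading=225, draw]
FD 11: (9.293,-8.707) -> (1.515,-16.485) [heading=225, draw]
FD 10: (1.515,-16.485) -> (-5.556,-23.556) [heading=225, draw]
FD 7: (-5.556,-23.556) -> (-10.506,-28.506) [heading=225, draw]
RT 60: heading 225 -> 165
BK 15: (-10.506,-28.506) -> (3.983,-32.388) [heading=165, draw]
LT 45: heading 165 -> 210
RT 45: heading 210 -> 165
Final: pos=(3.983,-32.388), heading=165, 5 segment(s) drawn
Waypoints (6 total):
(10, -8)
(9.293, -8.707)
(1.515, -16.485)
(-5.556, -23.556)
(-10.506, -28.506)
(3.983, -32.388)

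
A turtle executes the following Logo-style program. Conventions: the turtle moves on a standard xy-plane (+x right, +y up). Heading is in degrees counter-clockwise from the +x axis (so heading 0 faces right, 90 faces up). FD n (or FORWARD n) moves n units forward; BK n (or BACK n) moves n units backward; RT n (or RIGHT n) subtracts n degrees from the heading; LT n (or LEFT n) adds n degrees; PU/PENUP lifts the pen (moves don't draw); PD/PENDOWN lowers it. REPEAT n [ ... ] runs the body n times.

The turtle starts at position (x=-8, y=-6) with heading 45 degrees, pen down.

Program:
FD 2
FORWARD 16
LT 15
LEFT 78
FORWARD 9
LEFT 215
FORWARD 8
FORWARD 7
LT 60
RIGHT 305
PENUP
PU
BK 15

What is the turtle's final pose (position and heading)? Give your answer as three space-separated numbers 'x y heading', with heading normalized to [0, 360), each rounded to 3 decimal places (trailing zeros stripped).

Executing turtle program step by step:
Start: pos=(-8,-6), heading=45, pen down
FD 2: (-8,-6) -> (-6.586,-4.586) [heading=45, draw]
FD 16: (-6.586,-4.586) -> (4.728,6.728) [heading=45, draw]
LT 15: heading 45 -> 60
LT 78: heading 60 -> 138
FD 9: (4.728,6.728) -> (-1.96,12.75) [heading=138, draw]
LT 215: heading 138 -> 353
FD 8: (-1.96,12.75) -> (5.98,11.775) [heading=353, draw]
FD 7: (5.98,11.775) -> (12.928,10.922) [heading=353, draw]
LT 60: heading 353 -> 53
RT 305: heading 53 -> 108
PU: pen up
PU: pen up
BK 15: (12.928,10.922) -> (17.563,-3.344) [heading=108, move]
Final: pos=(17.563,-3.344), heading=108, 5 segment(s) drawn

Answer: 17.563 -3.344 108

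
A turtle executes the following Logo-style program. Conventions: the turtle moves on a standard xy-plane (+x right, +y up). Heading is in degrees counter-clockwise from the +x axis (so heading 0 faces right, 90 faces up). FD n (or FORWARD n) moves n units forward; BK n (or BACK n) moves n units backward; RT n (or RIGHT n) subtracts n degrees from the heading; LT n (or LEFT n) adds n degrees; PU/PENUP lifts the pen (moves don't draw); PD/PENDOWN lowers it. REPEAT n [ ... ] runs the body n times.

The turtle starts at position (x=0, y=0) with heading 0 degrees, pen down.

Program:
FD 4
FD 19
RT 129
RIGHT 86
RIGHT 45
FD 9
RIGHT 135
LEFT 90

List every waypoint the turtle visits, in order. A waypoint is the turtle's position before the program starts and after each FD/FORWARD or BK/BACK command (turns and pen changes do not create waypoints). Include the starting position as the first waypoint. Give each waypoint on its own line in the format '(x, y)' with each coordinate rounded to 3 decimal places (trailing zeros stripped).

Executing turtle program step by step:
Start: pos=(0,0), heading=0, pen down
FD 4: (0,0) -> (4,0) [heading=0, draw]
FD 19: (4,0) -> (23,0) [heading=0, draw]
RT 129: heading 0 -> 231
RT 86: heading 231 -> 145
RT 45: heading 145 -> 100
FD 9: (23,0) -> (21.437,8.863) [heading=100, draw]
RT 135: heading 100 -> 325
LT 90: heading 325 -> 55
Final: pos=(21.437,8.863), heading=55, 3 segment(s) drawn
Waypoints (4 total):
(0, 0)
(4, 0)
(23, 0)
(21.437, 8.863)

Answer: (0, 0)
(4, 0)
(23, 0)
(21.437, 8.863)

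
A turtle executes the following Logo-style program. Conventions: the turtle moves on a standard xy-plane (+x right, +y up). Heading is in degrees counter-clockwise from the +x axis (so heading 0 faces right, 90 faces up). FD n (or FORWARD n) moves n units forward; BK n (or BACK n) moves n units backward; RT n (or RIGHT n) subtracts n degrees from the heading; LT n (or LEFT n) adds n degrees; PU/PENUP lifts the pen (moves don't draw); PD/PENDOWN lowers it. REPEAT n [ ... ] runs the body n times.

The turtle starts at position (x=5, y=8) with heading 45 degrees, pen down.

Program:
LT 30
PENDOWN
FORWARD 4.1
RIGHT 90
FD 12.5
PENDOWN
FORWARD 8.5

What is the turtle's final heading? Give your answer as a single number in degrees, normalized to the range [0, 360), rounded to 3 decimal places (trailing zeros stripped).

Executing turtle program step by step:
Start: pos=(5,8), heading=45, pen down
LT 30: heading 45 -> 75
PD: pen down
FD 4.1: (5,8) -> (6.061,11.96) [heading=75, draw]
RT 90: heading 75 -> 345
FD 12.5: (6.061,11.96) -> (18.135,8.725) [heading=345, draw]
PD: pen down
FD 8.5: (18.135,8.725) -> (26.346,6.525) [heading=345, draw]
Final: pos=(26.346,6.525), heading=345, 3 segment(s) drawn

Answer: 345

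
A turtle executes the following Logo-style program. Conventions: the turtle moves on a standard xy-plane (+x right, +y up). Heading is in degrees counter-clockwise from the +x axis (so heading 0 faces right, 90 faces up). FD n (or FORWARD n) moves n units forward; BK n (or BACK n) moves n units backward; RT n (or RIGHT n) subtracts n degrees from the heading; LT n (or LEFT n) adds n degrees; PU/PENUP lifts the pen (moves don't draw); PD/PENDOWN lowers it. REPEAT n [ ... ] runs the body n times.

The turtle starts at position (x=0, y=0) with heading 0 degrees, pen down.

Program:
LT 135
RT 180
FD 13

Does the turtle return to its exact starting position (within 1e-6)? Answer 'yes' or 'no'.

Executing turtle program step by step:
Start: pos=(0,0), heading=0, pen down
LT 135: heading 0 -> 135
RT 180: heading 135 -> 315
FD 13: (0,0) -> (9.192,-9.192) [heading=315, draw]
Final: pos=(9.192,-9.192), heading=315, 1 segment(s) drawn

Start position: (0, 0)
Final position: (9.192, -9.192)
Distance = 13; >= 1e-6 -> NOT closed

Answer: no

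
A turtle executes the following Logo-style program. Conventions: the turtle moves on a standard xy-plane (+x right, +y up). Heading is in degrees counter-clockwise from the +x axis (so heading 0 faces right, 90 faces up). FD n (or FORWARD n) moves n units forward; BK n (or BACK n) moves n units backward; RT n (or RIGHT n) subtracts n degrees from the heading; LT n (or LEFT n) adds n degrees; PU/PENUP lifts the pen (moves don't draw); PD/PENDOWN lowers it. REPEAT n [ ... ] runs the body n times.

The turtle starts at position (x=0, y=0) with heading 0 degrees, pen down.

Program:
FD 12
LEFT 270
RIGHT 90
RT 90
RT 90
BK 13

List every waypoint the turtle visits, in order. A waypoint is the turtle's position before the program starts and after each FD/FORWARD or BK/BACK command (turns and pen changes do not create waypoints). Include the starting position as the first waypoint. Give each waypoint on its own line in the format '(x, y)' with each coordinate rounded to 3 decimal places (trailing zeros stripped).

Executing turtle program step by step:
Start: pos=(0,0), heading=0, pen down
FD 12: (0,0) -> (12,0) [heading=0, draw]
LT 270: heading 0 -> 270
RT 90: heading 270 -> 180
RT 90: heading 180 -> 90
RT 90: heading 90 -> 0
BK 13: (12,0) -> (-1,0) [heading=0, draw]
Final: pos=(-1,0), heading=0, 2 segment(s) drawn
Waypoints (3 total):
(0, 0)
(12, 0)
(-1, 0)

Answer: (0, 0)
(12, 0)
(-1, 0)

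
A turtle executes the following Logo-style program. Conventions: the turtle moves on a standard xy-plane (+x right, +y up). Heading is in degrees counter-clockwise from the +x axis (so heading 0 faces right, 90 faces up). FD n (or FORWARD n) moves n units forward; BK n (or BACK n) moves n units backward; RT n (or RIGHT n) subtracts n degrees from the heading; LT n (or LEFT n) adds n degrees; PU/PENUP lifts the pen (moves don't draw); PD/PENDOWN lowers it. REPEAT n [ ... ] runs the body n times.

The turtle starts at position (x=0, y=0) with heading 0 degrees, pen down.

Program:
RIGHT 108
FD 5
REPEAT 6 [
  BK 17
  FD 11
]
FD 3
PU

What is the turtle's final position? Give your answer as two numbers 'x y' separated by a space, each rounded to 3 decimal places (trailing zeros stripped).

Answer: 8.652 26.63

Derivation:
Executing turtle program step by step:
Start: pos=(0,0), heading=0, pen down
RT 108: heading 0 -> 252
FD 5: (0,0) -> (-1.545,-4.755) [heading=252, draw]
REPEAT 6 [
  -- iteration 1/6 --
  BK 17: (-1.545,-4.755) -> (3.708,11.413) [heading=252, draw]
  FD 11: (3.708,11.413) -> (0.309,0.951) [heading=252, draw]
  -- iteration 2/6 --
  BK 17: (0.309,0.951) -> (5.562,17.119) [heading=252, draw]
  FD 11: (5.562,17.119) -> (2.163,6.657) [heading=252, draw]
  -- iteration 3/6 --
  BK 17: (2.163,6.657) -> (7.416,22.825) [heading=252, draw]
  FD 11: (7.416,22.825) -> (4.017,12.364) [heading=252, draw]
  -- iteration 4/6 --
  BK 17: (4.017,12.364) -> (9.271,28.532) [heading=252, draw]
  FD 11: (9.271,28.532) -> (5.871,18.07) [heading=252, draw]
  -- iteration 5/6 --
  BK 17: (5.871,18.07) -> (11.125,34.238) [heading=252, draw]
  FD 11: (11.125,34.238) -> (7.725,23.776) [heading=252, draw]
  -- iteration 6/6 --
  BK 17: (7.725,23.776) -> (12.979,39.944) [heading=252, draw]
  FD 11: (12.979,39.944) -> (9.58,29.483) [heading=252, draw]
]
FD 3: (9.58,29.483) -> (8.652,26.63) [heading=252, draw]
PU: pen up
Final: pos=(8.652,26.63), heading=252, 14 segment(s) drawn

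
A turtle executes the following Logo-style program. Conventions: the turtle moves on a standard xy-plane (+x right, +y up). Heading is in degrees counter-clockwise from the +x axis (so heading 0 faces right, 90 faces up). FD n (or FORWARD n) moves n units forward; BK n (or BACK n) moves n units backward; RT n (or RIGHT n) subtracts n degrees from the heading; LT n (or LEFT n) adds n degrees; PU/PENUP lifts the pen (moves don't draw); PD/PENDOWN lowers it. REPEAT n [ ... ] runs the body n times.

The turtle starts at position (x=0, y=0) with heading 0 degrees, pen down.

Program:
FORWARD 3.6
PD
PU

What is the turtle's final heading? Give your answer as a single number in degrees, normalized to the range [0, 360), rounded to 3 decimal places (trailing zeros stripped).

Executing turtle program step by step:
Start: pos=(0,0), heading=0, pen down
FD 3.6: (0,0) -> (3.6,0) [heading=0, draw]
PD: pen down
PU: pen up
Final: pos=(3.6,0), heading=0, 1 segment(s) drawn

Answer: 0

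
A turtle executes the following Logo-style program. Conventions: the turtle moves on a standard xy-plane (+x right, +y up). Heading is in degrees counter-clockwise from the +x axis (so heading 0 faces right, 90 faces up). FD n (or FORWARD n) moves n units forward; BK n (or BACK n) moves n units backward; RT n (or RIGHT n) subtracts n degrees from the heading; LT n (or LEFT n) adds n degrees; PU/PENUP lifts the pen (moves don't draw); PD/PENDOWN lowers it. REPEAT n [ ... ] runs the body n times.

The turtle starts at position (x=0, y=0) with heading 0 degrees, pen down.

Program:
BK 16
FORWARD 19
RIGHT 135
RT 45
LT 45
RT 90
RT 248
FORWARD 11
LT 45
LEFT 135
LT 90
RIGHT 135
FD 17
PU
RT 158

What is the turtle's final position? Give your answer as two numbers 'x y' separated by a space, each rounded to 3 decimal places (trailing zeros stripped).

Answer: 14.464 -3.757

Derivation:
Executing turtle program step by step:
Start: pos=(0,0), heading=0, pen down
BK 16: (0,0) -> (-16,0) [heading=0, draw]
FD 19: (-16,0) -> (3,0) [heading=0, draw]
RT 135: heading 0 -> 225
RT 45: heading 225 -> 180
LT 45: heading 180 -> 225
RT 90: heading 225 -> 135
RT 248: heading 135 -> 247
FD 11: (3,0) -> (-1.298,-10.126) [heading=247, draw]
LT 45: heading 247 -> 292
LT 135: heading 292 -> 67
LT 90: heading 67 -> 157
RT 135: heading 157 -> 22
FD 17: (-1.298,-10.126) -> (14.464,-3.757) [heading=22, draw]
PU: pen up
RT 158: heading 22 -> 224
Final: pos=(14.464,-3.757), heading=224, 4 segment(s) drawn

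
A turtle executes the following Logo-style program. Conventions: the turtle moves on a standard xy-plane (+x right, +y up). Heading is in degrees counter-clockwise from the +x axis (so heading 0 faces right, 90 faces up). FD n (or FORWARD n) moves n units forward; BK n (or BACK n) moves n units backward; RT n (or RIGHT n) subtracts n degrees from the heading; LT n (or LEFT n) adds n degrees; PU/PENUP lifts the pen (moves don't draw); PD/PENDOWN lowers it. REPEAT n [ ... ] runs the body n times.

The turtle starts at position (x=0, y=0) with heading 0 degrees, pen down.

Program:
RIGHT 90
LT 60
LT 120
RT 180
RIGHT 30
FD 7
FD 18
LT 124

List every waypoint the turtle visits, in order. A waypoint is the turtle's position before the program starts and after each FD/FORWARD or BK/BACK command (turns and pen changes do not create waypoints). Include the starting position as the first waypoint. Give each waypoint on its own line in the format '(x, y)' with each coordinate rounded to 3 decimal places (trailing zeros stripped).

Executing turtle program step by step:
Start: pos=(0,0), heading=0, pen down
RT 90: heading 0 -> 270
LT 60: heading 270 -> 330
LT 120: heading 330 -> 90
RT 180: heading 90 -> 270
RT 30: heading 270 -> 240
FD 7: (0,0) -> (-3.5,-6.062) [heading=240, draw]
FD 18: (-3.5,-6.062) -> (-12.5,-21.651) [heading=240, draw]
LT 124: heading 240 -> 4
Final: pos=(-12.5,-21.651), heading=4, 2 segment(s) drawn
Waypoints (3 total):
(0, 0)
(-3.5, -6.062)
(-12.5, -21.651)

Answer: (0, 0)
(-3.5, -6.062)
(-12.5, -21.651)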